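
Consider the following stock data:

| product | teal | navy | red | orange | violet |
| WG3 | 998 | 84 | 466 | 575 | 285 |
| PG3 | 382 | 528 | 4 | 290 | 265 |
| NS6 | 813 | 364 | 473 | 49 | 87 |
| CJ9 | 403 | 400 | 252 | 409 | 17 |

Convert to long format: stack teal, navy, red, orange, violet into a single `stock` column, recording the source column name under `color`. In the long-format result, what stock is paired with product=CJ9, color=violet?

17

Unpivoting turns each (product, wide-column) pair into one long row.
The wide cell at row CJ9, column violet holds 17, so the long row (CJ9, violet) has stock=17.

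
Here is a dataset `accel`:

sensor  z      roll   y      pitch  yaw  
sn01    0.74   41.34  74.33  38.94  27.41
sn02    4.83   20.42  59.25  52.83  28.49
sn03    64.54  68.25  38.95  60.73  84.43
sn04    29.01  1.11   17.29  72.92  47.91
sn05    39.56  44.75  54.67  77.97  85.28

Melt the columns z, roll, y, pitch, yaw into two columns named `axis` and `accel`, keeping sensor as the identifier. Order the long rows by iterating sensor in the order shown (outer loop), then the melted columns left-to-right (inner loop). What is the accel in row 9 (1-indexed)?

52.83

25 rows total (5 × 5). Row 9: index ⌊(9-1)/5⌋ = 1 into sensor → sn02; (9-1) mod 5 = 3 into the melted columns → pitch.
So row 9 is (sn02, pitch, 52.83); accel = 52.83.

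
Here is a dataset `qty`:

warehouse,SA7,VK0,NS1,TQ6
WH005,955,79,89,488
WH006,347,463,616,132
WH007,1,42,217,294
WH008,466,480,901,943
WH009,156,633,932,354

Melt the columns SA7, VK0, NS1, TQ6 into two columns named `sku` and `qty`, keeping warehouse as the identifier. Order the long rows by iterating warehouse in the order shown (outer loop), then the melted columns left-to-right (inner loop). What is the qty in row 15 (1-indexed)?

901

20 rows total (5 × 4). Row 15: index ⌊(15-1)/4⌋ = 3 into warehouse → WH008; (15-1) mod 4 = 2 into the melted columns → NS1.
So row 15 is (WH008, NS1, 901); qty = 901.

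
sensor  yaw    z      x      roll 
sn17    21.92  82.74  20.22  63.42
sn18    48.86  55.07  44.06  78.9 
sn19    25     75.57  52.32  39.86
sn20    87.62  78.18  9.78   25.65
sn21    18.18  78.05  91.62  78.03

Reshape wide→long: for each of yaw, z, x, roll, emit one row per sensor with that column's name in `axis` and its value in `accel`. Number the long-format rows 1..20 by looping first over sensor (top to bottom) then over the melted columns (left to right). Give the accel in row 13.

87.62

20 rows total (5 × 4). Row 13: index ⌊(13-1)/4⌋ = 3 into sensor → sn20; (13-1) mod 4 = 0 into the melted columns → yaw.
So row 13 is (sn20, yaw, 87.62); accel = 87.62.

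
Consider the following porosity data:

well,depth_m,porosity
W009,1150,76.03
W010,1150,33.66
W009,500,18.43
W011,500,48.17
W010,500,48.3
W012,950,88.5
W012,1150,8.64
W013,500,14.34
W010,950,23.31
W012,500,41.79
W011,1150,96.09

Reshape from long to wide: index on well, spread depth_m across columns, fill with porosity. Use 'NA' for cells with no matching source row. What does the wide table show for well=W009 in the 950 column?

NA

No long-format row has well=W009 and depth_m=950, so the cell is NA.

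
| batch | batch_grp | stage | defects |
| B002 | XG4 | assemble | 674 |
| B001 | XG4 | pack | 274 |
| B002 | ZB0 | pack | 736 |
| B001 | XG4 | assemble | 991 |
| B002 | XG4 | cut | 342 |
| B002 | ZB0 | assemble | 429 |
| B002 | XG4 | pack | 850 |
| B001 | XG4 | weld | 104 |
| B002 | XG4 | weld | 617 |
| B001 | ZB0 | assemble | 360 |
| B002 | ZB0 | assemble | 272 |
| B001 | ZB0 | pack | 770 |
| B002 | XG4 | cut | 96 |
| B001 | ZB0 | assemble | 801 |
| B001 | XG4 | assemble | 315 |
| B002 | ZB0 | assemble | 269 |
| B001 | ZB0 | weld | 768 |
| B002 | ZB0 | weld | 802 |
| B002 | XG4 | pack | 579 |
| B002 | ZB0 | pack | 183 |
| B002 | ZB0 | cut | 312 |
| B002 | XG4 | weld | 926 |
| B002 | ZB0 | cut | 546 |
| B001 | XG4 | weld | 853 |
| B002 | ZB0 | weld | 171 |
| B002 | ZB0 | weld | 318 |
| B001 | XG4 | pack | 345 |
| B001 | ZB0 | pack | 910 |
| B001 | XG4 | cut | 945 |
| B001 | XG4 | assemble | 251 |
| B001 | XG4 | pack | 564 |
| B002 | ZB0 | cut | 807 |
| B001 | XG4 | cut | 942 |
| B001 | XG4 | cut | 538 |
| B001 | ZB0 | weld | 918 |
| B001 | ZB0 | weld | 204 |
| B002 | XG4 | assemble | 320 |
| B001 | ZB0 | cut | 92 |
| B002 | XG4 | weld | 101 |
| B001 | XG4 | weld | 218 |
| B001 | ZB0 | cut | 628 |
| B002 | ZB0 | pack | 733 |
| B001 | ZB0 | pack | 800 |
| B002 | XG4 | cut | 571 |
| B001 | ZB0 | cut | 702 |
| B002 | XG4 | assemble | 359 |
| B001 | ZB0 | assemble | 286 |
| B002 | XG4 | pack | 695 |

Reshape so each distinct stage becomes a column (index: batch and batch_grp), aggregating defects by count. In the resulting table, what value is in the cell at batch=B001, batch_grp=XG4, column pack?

3

Rows with batch=B001, batch_grp=XG4 and stage=pack: defects values are 274, 345, 564.
3 rows match — count = 3.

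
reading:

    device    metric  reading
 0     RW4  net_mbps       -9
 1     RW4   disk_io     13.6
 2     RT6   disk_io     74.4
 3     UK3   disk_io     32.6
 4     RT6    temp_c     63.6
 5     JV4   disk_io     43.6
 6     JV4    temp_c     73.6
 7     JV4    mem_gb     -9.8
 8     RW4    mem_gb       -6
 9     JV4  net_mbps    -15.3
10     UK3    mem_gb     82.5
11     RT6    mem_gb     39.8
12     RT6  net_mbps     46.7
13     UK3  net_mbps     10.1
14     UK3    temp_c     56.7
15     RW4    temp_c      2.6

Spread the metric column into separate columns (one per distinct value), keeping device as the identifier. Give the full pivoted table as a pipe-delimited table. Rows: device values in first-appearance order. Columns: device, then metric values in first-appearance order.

Columns: device plus the 4 distinct metric values (net_mbps, disk_io, temp_c, mem_gb).
For example, row RW4 column net_mbps takes reading=-9 from the long row (RW4, net_mbps).

| device | net_mbps | disk_io | temp_c | mem_gb |
| RW4 | -9 | 13.6 | 2.6 | -6 |
| RT6 | 46.7 | 74.4 | 63.6 | 39.8 |
| UK3 | 10.1 | 32.6 | 56.7 | 82.5 |
| JV4 | -15.3 | 43.6 | 73.6 | -9.8 |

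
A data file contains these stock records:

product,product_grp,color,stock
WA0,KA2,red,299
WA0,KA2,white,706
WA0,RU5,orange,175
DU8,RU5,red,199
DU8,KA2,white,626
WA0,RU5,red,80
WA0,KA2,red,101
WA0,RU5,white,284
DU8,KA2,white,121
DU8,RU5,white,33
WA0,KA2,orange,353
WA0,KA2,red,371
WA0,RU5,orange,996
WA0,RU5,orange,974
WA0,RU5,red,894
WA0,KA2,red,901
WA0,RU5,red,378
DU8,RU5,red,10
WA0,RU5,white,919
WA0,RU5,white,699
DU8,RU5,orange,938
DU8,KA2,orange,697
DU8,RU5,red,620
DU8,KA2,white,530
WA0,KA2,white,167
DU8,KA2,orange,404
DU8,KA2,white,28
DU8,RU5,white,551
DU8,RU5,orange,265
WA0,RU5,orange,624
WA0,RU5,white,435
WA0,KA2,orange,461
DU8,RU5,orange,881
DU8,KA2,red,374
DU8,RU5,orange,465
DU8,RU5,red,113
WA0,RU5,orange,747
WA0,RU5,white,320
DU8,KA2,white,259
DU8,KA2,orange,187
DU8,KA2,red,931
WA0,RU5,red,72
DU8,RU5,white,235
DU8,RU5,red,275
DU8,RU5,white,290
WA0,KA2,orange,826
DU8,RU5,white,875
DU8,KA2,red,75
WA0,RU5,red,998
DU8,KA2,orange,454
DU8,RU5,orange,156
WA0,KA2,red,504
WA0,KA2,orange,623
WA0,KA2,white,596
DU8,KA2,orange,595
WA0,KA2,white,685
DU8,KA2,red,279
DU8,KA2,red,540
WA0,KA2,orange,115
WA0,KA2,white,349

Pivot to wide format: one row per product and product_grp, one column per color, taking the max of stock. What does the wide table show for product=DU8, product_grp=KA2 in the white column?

626

Rows with product=DU8, product_grp=KA2 and color=white: stock values are 626, 121, 530, 28, 259.
max(626, 121, 530, 28, 259) = 626.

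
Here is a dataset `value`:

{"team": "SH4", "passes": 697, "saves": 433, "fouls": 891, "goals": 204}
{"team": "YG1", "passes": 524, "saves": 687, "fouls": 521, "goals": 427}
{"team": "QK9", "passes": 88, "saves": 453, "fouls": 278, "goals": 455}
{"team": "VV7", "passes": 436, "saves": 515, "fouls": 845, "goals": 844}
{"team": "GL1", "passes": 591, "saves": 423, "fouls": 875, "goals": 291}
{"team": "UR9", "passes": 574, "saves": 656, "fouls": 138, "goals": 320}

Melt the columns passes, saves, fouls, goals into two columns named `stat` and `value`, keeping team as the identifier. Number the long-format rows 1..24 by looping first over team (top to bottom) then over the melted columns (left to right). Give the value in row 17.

591

24 rows total (6 × 4). Row 17: index ⌊(17-1)/4⌋ = 4 into team → GL1; (17-1) mod 4 = 0 into the melted columns → passes.
So row 17 is (GL1, passes, 591); value = 591.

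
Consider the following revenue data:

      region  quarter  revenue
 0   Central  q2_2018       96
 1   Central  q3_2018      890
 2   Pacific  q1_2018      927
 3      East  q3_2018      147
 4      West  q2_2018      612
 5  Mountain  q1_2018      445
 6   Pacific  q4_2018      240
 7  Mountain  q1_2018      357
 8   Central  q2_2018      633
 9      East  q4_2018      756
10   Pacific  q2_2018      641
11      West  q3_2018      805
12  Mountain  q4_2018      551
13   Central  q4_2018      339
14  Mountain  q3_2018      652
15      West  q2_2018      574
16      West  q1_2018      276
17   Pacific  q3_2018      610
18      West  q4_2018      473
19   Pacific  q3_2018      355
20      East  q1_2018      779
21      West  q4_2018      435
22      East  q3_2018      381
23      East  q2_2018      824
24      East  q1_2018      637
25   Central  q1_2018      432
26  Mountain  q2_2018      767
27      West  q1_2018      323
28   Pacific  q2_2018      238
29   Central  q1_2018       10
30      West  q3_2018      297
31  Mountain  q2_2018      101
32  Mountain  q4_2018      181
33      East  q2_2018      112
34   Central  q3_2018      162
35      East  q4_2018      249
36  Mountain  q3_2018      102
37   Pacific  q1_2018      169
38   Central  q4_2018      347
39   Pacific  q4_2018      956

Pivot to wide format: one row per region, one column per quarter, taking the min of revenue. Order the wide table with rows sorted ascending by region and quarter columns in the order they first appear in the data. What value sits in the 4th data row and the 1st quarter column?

238

With rows sorted ascending by region, row 4 is region=Pacific. quarter columns in first-appearance order: q2_2018, q3_2018, q1_2018, q4_2018; column 1 is q2_2018.
Long rows with region=Pacific, quarter=q2_2018: min(641, 238) = 238.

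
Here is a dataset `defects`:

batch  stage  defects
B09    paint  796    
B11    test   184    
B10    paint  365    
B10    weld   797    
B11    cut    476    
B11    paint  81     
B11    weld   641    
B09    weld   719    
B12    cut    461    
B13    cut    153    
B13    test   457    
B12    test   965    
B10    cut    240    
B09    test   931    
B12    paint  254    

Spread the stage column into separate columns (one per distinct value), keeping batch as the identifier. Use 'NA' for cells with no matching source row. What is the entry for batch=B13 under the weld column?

No long-format row has batch=B13 and stage=weld, so the cell is NA.

NA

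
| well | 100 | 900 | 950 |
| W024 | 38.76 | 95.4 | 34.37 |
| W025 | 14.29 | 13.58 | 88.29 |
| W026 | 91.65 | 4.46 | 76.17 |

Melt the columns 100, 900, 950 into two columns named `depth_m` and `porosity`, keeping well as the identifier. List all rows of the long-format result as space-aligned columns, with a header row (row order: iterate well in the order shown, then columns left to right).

well  depth_m  porosity
W024  100      38.76   
W024  900      95.4    
W024  950      34.37   
W025  100      14.29   
W025  900      13.58   
W025  950      88.29   
W026  100      91.65   
W026  900      4.46    
W026  950      76.17   

Each (well, column) pair becomes one row: 3 × 3 = 9 rows.
For example, (W024, 100) → porosity=38.76.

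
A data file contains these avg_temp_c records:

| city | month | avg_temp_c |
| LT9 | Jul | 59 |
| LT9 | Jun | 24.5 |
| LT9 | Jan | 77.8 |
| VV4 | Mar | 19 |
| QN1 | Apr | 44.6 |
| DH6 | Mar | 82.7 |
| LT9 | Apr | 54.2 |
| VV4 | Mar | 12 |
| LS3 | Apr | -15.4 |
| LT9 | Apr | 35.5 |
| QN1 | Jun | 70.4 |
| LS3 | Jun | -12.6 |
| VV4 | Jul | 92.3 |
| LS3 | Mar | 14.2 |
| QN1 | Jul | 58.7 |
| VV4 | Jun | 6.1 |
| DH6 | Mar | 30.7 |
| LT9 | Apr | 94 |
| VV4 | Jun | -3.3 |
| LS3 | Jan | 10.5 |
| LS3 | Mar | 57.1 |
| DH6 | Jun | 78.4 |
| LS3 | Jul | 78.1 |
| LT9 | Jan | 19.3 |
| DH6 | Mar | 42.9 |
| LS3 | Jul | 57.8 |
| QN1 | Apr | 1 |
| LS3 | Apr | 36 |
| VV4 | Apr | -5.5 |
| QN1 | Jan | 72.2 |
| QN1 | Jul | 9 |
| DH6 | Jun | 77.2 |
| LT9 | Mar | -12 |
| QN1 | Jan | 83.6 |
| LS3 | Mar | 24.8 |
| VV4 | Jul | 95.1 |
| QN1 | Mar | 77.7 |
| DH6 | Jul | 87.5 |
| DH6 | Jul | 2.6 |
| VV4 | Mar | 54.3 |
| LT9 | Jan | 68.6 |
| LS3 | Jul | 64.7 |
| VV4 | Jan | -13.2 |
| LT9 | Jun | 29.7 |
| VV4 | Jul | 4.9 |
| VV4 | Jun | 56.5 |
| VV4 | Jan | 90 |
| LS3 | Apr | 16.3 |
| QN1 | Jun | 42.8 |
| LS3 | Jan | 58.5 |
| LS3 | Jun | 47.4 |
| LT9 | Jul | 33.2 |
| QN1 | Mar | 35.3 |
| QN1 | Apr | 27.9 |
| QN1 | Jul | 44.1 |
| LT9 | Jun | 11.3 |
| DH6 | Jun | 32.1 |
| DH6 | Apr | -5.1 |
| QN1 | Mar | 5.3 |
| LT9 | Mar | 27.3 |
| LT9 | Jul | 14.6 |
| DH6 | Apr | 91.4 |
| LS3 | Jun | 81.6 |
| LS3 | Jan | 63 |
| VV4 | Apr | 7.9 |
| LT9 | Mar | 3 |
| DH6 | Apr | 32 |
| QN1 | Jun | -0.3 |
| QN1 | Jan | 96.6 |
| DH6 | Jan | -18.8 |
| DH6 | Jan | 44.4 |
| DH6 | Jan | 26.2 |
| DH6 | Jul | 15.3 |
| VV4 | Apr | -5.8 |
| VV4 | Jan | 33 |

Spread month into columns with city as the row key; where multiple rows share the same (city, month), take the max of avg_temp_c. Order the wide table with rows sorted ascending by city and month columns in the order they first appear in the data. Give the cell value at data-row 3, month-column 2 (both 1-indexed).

With rows sorted ascending by city, row 3 is city=LT9. month columns in first-appearance order: Jul, Jun, Jan, Mar, Apr; column 2 is Jun.
Long rows with city=LT9, month=Jun: max(24.5, 29.7, 11.3) = 29.7.

29.7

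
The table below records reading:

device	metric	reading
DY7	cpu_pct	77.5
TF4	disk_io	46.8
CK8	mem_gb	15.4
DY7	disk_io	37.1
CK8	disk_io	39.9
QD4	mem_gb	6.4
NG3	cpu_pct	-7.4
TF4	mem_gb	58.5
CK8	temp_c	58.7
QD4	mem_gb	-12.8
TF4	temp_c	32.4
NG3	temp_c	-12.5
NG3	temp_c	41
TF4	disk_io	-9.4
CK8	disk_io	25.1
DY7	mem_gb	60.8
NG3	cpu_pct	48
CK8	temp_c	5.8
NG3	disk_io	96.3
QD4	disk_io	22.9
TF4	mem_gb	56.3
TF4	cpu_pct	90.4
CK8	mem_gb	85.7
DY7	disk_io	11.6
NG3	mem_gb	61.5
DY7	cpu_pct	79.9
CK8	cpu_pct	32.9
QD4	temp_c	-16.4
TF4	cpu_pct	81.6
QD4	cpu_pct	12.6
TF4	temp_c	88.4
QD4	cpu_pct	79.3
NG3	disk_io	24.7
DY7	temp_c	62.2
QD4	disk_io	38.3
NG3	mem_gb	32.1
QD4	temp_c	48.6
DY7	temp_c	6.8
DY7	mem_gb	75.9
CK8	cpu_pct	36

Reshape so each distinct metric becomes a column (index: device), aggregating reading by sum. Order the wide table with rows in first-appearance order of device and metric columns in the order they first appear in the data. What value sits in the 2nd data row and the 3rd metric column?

With rows in first-appearance order of device, row 2 is device=TF4. metric columns in first-appearance order: cpu_pct, disk_io, mem_gb, temp_c; column 3 is mem_gb.
Long rows with device=TF4, metric=mem_gb: 58.5 + 56.3 = 114.8.

114.8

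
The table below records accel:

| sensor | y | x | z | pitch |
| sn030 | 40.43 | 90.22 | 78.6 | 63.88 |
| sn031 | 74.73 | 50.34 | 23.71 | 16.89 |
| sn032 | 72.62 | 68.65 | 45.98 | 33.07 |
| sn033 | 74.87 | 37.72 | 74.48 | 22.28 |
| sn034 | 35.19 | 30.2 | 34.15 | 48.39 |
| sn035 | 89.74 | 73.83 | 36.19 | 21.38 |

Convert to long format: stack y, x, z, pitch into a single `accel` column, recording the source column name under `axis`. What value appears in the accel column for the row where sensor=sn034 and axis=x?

Unpivoting turns each (sensor, wide-column) pair into one long row.
The wide cell at row sn034, column x holds 30.2, so the long row (sn034, x) has accel=30.2.

30.2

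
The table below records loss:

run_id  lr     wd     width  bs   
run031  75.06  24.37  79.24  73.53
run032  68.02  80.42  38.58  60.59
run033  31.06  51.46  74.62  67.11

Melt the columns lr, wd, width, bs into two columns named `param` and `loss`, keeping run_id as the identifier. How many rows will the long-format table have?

12

3 run_id values × 4 melted columns = 12 rows.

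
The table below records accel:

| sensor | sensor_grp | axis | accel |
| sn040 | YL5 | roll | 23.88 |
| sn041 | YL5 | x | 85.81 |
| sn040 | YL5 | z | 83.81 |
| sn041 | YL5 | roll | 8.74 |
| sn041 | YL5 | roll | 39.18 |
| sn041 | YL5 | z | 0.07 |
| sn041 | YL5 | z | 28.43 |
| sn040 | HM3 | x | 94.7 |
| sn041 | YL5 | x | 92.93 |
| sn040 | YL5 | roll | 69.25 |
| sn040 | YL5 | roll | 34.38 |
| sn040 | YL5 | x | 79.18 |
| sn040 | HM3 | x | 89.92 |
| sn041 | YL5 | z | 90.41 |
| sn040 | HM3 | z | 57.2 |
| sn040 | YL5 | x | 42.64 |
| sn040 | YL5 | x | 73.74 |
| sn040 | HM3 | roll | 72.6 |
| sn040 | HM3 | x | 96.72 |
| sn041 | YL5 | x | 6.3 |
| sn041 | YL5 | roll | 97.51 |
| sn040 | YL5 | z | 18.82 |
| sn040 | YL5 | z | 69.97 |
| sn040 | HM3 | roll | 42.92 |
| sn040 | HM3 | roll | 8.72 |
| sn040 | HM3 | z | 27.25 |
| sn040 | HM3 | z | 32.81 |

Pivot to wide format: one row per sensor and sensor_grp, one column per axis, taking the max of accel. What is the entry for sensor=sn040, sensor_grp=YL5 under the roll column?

69.25

Rows with sensor=sn040, sensor_grp=YL5 and axis=roll: accel values are 23.88, 69.25, 34.38.
max(23.88, 69.25, 34.38) = 69.25.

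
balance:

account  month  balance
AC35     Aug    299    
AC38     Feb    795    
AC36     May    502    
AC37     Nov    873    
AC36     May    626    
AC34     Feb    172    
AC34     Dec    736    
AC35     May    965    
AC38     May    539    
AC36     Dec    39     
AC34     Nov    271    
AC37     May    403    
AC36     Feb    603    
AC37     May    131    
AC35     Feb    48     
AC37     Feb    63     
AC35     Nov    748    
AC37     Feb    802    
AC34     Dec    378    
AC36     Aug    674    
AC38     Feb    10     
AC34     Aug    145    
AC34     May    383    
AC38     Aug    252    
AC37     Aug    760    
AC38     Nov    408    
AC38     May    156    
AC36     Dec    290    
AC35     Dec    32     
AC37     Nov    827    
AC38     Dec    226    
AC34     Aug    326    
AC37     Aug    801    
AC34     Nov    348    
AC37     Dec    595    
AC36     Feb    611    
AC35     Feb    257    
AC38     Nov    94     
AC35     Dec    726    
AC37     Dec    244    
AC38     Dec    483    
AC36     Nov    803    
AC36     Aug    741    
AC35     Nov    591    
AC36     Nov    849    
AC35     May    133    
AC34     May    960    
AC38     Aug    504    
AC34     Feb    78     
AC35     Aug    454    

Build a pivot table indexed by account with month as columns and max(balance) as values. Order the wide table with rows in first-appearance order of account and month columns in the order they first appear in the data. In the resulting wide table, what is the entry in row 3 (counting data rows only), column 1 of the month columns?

With rows in first-appearance order of account, row 3 is account=AC36. month columns in first-appearance order: Aug, Feb, May, Nov, Dec; column 1 is Aug.
Long rows with account=AC36, month=Aug: max(674, 741) = 741.

741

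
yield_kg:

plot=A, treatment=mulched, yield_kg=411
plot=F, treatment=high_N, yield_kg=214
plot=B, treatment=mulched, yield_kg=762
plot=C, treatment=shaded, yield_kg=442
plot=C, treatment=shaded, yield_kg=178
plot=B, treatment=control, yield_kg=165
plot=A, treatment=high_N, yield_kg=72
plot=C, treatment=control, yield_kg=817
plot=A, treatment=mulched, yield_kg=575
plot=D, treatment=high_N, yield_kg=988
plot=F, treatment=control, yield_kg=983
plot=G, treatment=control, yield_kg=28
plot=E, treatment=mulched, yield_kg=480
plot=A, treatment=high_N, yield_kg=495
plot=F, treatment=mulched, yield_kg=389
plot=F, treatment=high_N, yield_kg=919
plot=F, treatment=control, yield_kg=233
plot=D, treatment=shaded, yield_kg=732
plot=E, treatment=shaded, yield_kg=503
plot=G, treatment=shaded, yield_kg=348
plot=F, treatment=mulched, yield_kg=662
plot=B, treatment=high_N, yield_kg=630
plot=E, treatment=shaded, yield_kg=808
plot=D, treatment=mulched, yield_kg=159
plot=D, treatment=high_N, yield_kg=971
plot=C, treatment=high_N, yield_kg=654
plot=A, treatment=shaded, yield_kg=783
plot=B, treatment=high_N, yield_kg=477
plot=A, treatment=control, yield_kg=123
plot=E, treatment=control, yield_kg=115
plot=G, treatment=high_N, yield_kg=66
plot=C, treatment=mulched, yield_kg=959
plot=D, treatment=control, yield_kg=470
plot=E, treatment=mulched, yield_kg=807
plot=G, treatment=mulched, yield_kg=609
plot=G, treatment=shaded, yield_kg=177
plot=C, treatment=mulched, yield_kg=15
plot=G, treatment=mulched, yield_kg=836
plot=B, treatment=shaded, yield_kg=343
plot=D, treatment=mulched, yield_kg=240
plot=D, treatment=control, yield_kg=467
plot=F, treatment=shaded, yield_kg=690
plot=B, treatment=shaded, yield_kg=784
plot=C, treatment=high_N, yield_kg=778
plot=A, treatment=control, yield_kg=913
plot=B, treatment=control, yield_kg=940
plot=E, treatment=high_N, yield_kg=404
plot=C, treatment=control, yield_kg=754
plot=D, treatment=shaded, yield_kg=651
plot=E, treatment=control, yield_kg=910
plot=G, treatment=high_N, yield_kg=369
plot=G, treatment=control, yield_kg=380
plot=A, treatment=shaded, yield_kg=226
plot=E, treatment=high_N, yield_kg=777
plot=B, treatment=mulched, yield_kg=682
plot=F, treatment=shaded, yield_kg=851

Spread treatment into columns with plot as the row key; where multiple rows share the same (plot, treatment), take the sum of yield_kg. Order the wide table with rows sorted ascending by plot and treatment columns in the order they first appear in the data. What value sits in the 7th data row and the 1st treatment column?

With rows sorted ascending by plot, row 7 is plot=G. treatment columns in first-appearance order: mulched, high_N, shaded, control; column 1 is mulched.
Long rows with plot=G, treatment=mulched: 609 + 836 = 1445.

1445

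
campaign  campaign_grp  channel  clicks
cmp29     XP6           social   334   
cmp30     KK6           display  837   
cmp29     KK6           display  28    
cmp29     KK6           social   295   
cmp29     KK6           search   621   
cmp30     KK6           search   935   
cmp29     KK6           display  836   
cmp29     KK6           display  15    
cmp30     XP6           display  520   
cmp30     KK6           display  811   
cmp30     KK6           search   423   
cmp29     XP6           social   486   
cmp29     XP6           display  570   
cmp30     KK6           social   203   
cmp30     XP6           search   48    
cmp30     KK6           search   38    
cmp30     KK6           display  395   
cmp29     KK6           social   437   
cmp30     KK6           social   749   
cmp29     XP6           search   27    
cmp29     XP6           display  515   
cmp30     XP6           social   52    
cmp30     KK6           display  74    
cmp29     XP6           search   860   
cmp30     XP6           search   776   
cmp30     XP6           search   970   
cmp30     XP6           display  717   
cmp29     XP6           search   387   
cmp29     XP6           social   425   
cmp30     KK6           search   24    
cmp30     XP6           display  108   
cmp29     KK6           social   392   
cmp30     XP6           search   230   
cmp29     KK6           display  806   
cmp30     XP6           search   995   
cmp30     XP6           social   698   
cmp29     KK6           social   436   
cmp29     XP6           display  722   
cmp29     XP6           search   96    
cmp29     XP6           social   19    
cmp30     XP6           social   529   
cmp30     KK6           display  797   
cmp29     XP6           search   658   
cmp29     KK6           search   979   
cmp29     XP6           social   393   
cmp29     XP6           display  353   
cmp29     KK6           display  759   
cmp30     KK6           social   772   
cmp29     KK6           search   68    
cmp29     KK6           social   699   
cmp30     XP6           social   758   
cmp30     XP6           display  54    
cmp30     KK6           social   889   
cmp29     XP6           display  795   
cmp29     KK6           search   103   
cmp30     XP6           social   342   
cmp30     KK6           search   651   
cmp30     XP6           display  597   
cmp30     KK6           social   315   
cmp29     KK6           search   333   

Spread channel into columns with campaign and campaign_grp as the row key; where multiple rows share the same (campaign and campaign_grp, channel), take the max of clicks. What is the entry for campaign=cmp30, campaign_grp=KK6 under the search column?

Rows with campaign=cmp30, campaign_grp=KK6 and channel=search: clicks values are 935, 423, 38, 24, 651.
max(935, 423, 38, 24, 651) = 935.

935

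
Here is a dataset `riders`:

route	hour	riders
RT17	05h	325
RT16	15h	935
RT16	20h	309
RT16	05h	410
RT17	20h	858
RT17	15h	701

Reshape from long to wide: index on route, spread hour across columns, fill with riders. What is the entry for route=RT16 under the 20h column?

Wide layout: rows indexed by route, columns are the 3 distinct hour values (05h, 15h, 20h).
Cell (route=RT16, hour=20h) draws from the long row where route=RT16 and hour=20h, which has riders=309.

309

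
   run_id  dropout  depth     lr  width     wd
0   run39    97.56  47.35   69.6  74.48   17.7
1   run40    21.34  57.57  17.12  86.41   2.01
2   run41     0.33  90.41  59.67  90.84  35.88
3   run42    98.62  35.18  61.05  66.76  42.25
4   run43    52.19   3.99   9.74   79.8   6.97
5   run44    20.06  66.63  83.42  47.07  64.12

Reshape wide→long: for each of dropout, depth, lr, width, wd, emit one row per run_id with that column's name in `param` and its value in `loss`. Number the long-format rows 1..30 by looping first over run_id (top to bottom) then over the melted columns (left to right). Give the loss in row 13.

30 rows total (6 × 5). Row 13: index ⌊(13-1)/5⌋ = 2 into run_id → run41; (13-1) mod 5 = 2 into the melted columns → lr.
So row 13 is (run41, lr, 59.67); loss = 59.67.

59.67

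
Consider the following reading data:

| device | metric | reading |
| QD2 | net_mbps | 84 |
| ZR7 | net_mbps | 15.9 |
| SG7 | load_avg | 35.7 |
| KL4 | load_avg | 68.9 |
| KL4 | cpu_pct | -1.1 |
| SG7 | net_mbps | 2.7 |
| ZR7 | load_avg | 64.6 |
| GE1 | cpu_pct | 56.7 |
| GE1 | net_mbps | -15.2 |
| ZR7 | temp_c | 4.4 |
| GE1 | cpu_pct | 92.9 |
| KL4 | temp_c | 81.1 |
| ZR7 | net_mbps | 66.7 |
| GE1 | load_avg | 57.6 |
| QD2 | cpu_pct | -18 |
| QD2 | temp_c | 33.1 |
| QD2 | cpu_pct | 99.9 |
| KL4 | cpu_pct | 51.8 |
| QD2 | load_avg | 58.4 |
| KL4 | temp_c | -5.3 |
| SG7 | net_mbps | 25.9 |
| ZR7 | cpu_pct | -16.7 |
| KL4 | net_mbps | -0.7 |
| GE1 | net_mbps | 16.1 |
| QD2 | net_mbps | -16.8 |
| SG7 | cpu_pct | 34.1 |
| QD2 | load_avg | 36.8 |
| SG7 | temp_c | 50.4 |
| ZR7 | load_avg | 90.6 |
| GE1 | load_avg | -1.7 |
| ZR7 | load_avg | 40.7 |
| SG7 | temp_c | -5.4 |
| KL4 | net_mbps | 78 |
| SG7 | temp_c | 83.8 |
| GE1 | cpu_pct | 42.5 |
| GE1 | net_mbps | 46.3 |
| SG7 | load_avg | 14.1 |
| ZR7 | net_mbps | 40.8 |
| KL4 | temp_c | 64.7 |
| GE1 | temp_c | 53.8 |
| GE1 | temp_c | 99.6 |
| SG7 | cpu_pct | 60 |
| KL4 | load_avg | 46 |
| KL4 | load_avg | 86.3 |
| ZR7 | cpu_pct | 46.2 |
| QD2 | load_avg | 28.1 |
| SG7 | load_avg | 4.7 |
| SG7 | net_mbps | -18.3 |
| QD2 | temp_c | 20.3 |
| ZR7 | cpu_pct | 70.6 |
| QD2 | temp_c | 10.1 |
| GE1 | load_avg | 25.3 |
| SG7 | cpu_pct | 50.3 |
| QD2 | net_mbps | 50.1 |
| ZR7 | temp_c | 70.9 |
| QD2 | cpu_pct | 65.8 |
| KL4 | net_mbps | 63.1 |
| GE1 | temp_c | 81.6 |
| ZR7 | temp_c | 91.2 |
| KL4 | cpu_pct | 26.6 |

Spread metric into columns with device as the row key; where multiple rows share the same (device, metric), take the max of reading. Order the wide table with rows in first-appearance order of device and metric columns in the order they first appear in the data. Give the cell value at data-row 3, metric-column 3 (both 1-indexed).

With rows in first-appearance order of device, row 3 is device=SG7. metric columns in first-appearance order: net_mbps, load_avg, cpu_pct, temp_c; column 3 is cpu_pct.
Long rows with device=SG7, metric=cpu_pct: max(34.1, 60, 50.3) = 60.

60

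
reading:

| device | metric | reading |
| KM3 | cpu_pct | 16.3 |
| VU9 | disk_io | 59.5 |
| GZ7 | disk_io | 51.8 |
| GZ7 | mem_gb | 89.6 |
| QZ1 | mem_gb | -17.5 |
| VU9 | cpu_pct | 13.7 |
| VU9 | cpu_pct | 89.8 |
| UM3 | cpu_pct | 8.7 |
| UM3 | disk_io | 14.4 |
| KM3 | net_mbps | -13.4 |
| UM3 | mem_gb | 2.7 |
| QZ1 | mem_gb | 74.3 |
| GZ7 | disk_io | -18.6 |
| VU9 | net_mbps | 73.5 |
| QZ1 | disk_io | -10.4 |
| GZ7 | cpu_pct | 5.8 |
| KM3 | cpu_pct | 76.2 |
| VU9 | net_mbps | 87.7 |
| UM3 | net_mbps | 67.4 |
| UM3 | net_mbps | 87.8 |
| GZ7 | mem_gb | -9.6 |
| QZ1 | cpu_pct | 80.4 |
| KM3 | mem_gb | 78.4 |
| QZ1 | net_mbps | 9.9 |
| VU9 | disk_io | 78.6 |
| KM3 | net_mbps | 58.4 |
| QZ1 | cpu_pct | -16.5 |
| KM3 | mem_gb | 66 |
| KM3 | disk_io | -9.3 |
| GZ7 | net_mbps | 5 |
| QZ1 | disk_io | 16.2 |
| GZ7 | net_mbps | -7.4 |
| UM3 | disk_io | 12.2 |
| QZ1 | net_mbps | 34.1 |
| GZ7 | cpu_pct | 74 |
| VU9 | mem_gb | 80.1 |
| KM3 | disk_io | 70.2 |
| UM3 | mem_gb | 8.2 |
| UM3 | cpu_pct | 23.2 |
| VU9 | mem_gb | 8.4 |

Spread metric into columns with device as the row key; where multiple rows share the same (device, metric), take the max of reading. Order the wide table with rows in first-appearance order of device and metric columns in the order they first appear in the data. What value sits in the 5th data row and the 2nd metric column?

14.4

With rows in first-appearance order of device, row 5 is device=UM3. metric columns in first-appearance order: cpu_pct, disk_io, mem_gb, net_mbps; column 2 is disk_io.
Long rows with device=UM3, metric=disk_io: max(14.4, 12.2) = 14.4.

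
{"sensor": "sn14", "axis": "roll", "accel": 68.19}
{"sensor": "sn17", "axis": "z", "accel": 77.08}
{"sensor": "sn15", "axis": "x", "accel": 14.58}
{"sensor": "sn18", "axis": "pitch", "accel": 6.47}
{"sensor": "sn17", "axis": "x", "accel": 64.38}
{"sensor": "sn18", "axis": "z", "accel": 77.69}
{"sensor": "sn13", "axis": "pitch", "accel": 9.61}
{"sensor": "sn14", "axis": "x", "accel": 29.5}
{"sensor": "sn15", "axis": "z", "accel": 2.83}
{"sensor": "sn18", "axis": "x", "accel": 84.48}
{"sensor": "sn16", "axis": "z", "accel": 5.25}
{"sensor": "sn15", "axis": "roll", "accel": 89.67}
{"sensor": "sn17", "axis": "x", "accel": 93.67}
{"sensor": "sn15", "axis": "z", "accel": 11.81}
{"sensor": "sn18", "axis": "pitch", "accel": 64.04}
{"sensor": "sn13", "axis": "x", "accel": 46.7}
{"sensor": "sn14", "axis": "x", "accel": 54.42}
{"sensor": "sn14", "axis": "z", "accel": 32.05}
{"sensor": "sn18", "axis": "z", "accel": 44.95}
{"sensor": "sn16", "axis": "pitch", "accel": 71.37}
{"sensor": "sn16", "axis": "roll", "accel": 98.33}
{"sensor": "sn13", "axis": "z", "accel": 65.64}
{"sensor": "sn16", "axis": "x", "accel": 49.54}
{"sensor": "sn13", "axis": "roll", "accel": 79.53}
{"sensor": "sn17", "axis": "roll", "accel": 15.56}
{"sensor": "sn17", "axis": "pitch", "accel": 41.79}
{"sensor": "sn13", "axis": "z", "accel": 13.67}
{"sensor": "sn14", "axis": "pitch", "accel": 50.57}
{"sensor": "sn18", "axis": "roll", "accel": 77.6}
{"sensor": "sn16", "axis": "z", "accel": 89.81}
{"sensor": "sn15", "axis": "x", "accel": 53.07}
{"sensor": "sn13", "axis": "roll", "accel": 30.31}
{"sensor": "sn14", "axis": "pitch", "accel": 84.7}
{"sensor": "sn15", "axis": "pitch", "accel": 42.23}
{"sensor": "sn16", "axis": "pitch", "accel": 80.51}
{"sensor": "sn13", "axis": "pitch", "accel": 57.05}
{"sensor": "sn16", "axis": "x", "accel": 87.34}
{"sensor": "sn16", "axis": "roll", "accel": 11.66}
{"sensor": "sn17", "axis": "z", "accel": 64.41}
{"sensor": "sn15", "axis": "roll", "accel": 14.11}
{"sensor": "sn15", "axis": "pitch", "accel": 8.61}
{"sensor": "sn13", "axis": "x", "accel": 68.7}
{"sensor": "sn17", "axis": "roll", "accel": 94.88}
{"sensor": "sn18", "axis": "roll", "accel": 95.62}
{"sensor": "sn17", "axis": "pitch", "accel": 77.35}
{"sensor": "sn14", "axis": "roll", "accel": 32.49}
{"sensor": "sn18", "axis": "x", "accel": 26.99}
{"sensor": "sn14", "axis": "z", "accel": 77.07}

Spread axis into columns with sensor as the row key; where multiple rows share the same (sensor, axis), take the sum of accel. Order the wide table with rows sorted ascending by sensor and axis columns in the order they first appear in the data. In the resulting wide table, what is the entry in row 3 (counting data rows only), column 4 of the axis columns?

50.84

With rows sorted ascending by sensor, row 3 is sensor=sn15. axis columns in first-appearance order: roll, z, x, pitch; column 4 is pitch.
Long rows with sensor=sn15, axis=pitch: 42.23 + 8.61 = 50.84.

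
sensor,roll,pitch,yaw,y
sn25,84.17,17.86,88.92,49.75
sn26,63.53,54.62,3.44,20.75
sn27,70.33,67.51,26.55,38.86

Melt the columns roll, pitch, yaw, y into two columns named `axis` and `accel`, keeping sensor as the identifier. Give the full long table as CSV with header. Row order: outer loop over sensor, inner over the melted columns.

sensor,axis,accel
sn25,roll,84.17
sn25,pitch,17.86
sn25,yaw,88.92
sn25,y,49.75
sn26,roll,63.53
sn26,pitch,54.62
sn26,yaw,3.44
sn26,y,20.75
sn27,roll,70.33
sn27,pitch,67.51
sn27,yaw,26.55
sn27,y,38.86

Each (sensor, column) pair becomes one row: 3 × 4 = 12 rows.
For example, (sn25, roll) → accel=84.17.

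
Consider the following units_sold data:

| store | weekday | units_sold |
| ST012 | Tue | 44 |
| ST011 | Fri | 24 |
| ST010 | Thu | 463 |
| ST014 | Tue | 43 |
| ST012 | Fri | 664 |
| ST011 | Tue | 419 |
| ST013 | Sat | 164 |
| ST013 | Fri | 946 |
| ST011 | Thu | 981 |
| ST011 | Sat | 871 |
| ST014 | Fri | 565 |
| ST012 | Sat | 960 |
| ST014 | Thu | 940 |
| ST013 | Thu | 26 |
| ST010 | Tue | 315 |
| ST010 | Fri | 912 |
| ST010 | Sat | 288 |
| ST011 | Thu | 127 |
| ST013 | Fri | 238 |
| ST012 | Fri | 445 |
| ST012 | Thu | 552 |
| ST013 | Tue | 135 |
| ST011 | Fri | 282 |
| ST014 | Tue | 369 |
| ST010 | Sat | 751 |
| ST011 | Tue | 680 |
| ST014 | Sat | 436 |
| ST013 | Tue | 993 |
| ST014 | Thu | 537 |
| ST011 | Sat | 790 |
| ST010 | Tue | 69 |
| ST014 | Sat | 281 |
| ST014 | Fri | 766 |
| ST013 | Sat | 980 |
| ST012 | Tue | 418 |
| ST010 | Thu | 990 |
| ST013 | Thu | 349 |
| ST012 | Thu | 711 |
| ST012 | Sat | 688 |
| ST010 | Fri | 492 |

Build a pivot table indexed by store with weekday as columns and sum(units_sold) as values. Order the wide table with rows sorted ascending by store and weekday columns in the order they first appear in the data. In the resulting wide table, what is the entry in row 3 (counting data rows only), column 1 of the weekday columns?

With rows sorted ascending by store, row 3 is store=ST012. weekday columns in first-appearance order: Tue, Fri, Thu, Sat; column 1 is Tue.
Long rows with store=ST012, weekday=Tue: 44 + 418 = 462.

462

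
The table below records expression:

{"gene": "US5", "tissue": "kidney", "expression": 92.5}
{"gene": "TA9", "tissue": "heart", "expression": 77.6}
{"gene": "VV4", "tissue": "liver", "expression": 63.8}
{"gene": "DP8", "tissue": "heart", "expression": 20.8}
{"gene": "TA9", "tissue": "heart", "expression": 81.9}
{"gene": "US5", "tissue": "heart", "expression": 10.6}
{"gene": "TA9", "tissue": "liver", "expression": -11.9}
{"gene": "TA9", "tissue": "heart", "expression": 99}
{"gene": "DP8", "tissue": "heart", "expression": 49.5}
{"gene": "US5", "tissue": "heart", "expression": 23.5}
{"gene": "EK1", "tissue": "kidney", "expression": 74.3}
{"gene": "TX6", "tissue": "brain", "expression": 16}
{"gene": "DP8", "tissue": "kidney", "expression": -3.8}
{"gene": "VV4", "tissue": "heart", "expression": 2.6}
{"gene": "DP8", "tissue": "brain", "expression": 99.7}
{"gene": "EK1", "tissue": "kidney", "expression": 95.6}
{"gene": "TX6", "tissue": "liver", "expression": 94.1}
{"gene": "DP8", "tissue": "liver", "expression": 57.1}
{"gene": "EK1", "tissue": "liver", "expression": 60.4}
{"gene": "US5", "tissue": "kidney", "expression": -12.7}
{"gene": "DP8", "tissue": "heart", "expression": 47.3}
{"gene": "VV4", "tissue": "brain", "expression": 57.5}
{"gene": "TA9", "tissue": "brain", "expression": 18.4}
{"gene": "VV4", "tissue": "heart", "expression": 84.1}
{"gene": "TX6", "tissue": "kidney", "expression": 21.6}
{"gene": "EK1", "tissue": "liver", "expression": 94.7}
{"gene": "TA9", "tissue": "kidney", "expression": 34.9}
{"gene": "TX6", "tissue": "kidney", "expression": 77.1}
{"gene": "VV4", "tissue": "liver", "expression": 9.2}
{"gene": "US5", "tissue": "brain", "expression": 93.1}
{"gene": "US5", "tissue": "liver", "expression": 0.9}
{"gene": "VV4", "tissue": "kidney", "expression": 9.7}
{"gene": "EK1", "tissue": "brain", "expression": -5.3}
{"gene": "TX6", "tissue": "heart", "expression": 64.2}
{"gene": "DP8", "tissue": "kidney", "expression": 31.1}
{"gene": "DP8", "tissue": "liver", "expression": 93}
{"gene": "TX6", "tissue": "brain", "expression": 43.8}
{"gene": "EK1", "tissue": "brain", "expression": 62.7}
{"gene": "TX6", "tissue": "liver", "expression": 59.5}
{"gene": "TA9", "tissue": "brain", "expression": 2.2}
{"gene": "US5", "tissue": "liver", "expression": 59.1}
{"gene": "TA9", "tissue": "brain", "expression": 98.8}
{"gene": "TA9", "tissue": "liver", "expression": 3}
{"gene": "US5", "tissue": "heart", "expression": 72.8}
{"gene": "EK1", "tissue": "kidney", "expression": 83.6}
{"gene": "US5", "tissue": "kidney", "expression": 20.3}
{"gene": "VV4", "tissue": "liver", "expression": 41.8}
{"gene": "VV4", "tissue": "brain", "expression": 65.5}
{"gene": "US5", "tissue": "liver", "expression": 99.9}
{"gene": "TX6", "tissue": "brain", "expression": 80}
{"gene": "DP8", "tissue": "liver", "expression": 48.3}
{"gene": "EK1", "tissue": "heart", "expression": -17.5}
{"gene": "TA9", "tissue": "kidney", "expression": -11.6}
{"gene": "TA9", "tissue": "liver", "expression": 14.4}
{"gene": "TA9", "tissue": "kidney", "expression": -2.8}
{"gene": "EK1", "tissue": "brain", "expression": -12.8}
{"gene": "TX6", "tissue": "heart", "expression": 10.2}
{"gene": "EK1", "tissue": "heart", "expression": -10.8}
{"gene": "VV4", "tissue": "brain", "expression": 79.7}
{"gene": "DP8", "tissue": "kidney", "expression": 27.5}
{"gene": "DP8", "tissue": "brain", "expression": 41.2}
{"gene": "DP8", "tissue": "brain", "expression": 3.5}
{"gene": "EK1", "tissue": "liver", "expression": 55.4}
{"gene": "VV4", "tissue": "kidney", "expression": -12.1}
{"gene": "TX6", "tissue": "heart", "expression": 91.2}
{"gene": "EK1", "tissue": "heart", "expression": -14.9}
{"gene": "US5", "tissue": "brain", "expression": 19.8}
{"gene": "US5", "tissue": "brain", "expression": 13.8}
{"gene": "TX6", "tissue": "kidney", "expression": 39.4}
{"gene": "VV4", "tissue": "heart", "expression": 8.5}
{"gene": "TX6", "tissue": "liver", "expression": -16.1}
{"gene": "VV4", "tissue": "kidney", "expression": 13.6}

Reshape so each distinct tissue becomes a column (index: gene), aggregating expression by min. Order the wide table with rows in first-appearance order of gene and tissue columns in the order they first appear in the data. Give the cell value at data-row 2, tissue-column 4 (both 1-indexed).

With rows in first-appearance order of gene, row 2 is gene=TA9. tissue columns in first-appearance order: kidney, heart, liver, brain; column 4 is brain.
Long rows with gene=TA9, tissue=brain: min(18.4, 2.2, 98.8) = 2.2.

2.2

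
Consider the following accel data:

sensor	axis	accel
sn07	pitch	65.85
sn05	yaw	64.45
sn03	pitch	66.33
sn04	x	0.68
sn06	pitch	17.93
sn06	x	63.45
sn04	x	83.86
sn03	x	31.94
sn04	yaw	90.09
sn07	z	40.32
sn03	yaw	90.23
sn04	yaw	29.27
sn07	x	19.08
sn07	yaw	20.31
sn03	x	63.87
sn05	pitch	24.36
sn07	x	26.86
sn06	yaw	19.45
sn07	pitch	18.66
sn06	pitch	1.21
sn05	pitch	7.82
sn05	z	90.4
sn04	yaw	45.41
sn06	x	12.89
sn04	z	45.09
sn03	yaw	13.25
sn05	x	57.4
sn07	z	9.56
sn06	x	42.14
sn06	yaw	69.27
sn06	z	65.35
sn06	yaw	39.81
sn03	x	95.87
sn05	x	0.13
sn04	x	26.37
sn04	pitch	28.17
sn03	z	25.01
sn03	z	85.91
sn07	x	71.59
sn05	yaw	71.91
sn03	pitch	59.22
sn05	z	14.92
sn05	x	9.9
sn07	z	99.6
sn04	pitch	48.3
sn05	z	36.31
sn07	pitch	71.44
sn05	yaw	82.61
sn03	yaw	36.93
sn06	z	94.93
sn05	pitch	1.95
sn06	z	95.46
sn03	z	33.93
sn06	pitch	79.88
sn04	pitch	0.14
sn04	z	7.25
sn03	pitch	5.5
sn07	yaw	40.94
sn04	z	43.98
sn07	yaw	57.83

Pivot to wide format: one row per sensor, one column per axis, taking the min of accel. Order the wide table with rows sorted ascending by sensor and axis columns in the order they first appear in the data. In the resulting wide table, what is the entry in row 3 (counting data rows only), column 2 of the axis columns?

64.45

With rows sorted ascending by sensor, row 3 is sensor=sn05. axis columns in first-appearance order: pitch, yaw, x, z; column 2 is yaw.
Long rows with sensor=sn05, axis=yaw: min(64.45, 71.91, 82.61) = 64.45.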